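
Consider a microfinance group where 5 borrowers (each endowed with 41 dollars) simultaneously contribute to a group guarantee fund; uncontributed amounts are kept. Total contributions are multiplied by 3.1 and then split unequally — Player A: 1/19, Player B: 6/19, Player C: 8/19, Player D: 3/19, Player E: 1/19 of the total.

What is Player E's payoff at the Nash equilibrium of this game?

Each unit j contributes comes back to j as 3.1 × (j's share), so j prefers to contribute only if that share exceeds 1/3.1 = 0.3226; otherwise keeping the unit dominates.
Only Player C (8/19) clears that bar, contributing 41; the remaining 4 contribute 0. Total contributed: 41.
Player E keeps 41 and receives 3.1 × 41 × 1/19 = 6.69 from the group guarantee fund, for a payoff of 47.69.

47.69 dollars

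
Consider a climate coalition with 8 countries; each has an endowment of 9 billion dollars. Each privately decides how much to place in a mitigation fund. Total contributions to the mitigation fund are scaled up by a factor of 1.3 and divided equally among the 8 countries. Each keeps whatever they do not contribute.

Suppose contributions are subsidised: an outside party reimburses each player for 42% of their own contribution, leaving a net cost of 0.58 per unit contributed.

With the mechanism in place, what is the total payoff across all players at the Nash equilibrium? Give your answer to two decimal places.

72.00 billion dollars

Even with the mechanism, each unit contributed returns only (1.3/8) / 0.58 = 0.2802 per unit of net cost, so contributing nothing is still dominant.
Everyone keeps their endowment and the group total is 8 × 9 = 72.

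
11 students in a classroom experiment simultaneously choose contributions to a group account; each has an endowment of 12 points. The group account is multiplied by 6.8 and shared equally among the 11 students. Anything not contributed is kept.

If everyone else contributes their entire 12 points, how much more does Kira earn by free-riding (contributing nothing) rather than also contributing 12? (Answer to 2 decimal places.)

Switching from a contribution of 12 to 0 lets Kira keep an extra 12 points, but lowers the group account by 12, which costs Kira their own share of that drop: 6.8/11 × 12 = 7.42.
Net gain = 12 − 7.42 = 4.58. The private return per contributed unit (0.6182) is below 1, so free-riding is indeed the best response regardless of what the others do.

4.58 points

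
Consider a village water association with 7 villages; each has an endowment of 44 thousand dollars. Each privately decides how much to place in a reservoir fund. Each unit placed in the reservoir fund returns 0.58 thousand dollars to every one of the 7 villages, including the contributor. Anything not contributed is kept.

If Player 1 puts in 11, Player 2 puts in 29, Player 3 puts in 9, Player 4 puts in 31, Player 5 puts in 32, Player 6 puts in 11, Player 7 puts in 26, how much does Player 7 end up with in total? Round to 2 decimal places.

Total contributed: 11 + 29 + 9 + 31 + 32 + 11 + 26 = 149.
Each receives 0.58 × 149 = 86.42 from the reservoir fund.
Player 7 keeps 44 − 26 = 18, so Player 7's payoff is 18 + 86.42 = 104.42.

104.42 thousand dollars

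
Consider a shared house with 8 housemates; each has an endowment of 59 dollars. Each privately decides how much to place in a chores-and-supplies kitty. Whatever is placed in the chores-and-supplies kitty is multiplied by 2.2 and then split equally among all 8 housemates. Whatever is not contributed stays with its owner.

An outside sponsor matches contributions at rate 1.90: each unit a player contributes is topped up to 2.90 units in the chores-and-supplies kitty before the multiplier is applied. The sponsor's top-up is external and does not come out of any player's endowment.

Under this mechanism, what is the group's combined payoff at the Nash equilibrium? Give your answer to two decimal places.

With the mechanism, a contributed unit returns 2.2 × 2.90 / 8 = 0.7975 per unit of net cost — still below 1 — so contributing 0 remains dominant for every player.
At the Nash equilibrium no one contributes; group total payoff = 8 × 59 = 472.

472.00 dollars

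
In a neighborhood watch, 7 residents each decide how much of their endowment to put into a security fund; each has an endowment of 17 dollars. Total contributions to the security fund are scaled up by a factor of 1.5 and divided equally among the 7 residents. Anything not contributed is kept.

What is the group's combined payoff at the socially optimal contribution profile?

Each contributed unit returns 1.500 to the group as a whole (0.2143 to each of 7 players), which exceeds 1, so the social optimum is full contribution: group total = 1.500 × 119 = 178.50.

178.50 dollars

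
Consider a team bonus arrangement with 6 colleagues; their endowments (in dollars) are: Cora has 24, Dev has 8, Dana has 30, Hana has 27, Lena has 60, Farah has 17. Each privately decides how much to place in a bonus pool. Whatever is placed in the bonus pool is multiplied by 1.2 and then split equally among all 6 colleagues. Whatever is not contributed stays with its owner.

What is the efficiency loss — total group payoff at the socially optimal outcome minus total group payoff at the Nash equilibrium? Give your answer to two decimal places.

33.20 dollars

The private return per contributed unit is 1.2/6 = 0.2000 < 1 for every player regardless of endowment, so the Nash equilibrium is zero contribution and the group total is Σ E_j = 24 + 8 + 30 + 27 + 60 + 17 = 166.
Each contributed unit returns 1.200 to the group, so the social optimum is full contribution by everyone: group total = 1.200 × 166 = 199.20.
Efficiency loss = (1.200 − 1) × 166 = 33.20.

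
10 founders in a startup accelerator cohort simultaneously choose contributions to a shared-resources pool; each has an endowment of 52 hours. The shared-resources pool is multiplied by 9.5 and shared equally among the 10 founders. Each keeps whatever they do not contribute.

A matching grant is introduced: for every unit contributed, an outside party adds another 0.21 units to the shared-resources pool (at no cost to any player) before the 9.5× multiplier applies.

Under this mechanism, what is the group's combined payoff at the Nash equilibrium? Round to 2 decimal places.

5977.40 hours

The effective private return per unit is now 9.5 × 1.21 / 10 = 1.1495 > 1, so every player's dominant strategy flips to full contribution.
So the Nash equilibrium is full contribution by all 10; the group earns 9.5 × 1.21 × 520 = 5977.40.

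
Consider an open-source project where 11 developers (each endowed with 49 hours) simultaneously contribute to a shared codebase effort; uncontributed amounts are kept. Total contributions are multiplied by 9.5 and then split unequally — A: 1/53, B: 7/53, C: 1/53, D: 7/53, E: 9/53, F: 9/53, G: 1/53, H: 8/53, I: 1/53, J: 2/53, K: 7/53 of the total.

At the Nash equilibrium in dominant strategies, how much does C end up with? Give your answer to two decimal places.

101.70 hours

For player j, contributing a unit is worthwhile iff 9.5 × (j's share) ≥ 1, i.e. iff j's share is at least 0.1053.
The shares above 0.1053 belong to B, D, E, F, H and K, contributing 49 each; the remaining 5 contribute 0. Total contributed: 294.
C keeps 49 and receives 9.5 × 294 × 1/53 = 52.70 from the shared codebase effort, for a payoff of 101.70.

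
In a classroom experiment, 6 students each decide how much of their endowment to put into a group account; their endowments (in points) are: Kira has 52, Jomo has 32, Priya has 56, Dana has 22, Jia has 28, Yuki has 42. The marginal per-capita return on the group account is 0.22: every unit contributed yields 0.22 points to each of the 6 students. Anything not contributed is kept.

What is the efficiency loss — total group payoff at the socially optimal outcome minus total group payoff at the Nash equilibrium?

74.24 points

The private return per contributed unit is 0.22 < 1 for everyone, so the Nash equilibrium is zero contribution and the group total is Σ E_j = 52 + 32 + 56 + 22 + 28 + 42 = 232.
Each contributed unit returns 1.320 to the group, so the social optimum is full contribution by everyone: group total = 1.320 × 232 = 306.24.
Efficiency loss = (1.320 − 1) × 232 = 74.24.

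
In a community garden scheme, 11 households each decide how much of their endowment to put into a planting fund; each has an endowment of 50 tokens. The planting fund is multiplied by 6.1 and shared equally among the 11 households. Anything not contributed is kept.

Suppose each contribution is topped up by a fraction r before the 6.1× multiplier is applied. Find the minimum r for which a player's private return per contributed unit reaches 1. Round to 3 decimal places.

With matching at rate r, one contributed unit becomes (1 + r) in the planting fund and returns 6.1 × (1 + r) / 11 to the contributor.
Setting this equal to 1: 1 + r = 11/6.1 = 1.8033.
So the minimum matching rate is r = 1.8033 − 1 = 0.803.

0.803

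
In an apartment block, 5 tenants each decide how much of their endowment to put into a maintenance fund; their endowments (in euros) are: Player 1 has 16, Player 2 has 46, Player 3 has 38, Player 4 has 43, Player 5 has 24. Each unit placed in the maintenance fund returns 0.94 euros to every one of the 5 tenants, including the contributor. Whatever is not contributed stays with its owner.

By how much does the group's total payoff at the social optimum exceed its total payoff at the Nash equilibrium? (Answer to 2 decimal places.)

The private return per contributed unit is 0.94 < 1 for everyone, so the Nash equilibrium is zero contribution and the group total is Σ E_j = 16 + 46 + 38 + 43 + 24 = 167.
Each contributed unit returns 4.700 to the group, so the social optimum is full contribution by everyone: group total = 4.700 × 167 = 784.90.
Efficiency loss = (4.700 − 1) × 167 = 617.90.

617.90 euros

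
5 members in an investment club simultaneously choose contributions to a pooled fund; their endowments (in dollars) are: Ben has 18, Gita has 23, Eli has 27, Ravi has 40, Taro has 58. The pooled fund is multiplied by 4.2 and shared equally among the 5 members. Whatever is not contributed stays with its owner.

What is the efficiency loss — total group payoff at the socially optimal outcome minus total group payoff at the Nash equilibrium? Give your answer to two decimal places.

531.20 dollars

The private return per contributed unit is 4.2/5 = 0.8400 < 1 for every player regardless of endowment, so the Nash equilibrium is zero contribution and the group total is Σ E_j = 18 + 23 + 27 + 40 + 58 = 166.
Each contributed unit returns 4.200 to the group, so the social optimum is full contribution by everyone: group total = 4.200 × 166 = 697.20.
Efficiency loss = (4.200 − 1) × 166 = 531.20.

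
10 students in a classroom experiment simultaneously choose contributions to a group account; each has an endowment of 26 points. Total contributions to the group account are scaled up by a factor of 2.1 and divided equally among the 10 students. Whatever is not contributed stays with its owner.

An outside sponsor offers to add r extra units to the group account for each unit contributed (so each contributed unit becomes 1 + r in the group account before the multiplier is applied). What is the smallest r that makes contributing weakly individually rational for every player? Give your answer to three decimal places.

3.762

With matching at rate r, one contributed unit becomes (1 + r) in the group account and returns 2.1 × (1 + r) / 10 to the contributor.
Setting this equal to 1: 1 + r = 10/2.1 = 4.7619.
So the minimum matching rate is r = 4.7619 − 1 = 3.762.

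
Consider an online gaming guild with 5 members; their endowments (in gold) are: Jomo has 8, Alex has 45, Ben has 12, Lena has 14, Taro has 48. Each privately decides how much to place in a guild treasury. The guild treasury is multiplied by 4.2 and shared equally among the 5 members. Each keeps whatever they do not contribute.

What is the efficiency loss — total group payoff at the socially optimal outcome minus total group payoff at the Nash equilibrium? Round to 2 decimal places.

406.40 gold

The private return per contributed unit is 4.2/5 = 0.8400 < 1 for every player regardless of endowment, so the Nash equilibrium is zero contribution and the group total is Σ E_j = 8 + 45 + 12 + 14 + 48 = 127.
Each contributed unit returns 4.200 to the group, so the social optimum is full contribution by everyone: group total = 4.200 × 127 = 533.40.
Efficiency loss = (4.200 − 1) × 127 = 406.40.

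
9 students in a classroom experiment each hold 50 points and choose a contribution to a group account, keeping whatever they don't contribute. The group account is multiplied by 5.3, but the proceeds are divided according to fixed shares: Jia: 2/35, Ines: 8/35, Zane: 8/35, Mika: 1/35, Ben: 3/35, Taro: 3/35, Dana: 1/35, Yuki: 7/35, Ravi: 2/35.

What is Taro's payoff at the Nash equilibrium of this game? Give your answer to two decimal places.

118.14 points

Each unit j contributes comes back to j as 5.3 × (j's share), so j prefers to contribute only if that share exceeds 1/5.3 = 0.1887; otherwise keeping the unit dominates.
Ines, Zane and Yuki clear that bar, contributing 50 each; the remaining 6 contribute 0. Total contributed: 150.
Taro keeps 50 and receives 5.3 × 150 × 3/35 = 68.14 from the group account, for a payoff of 118.14.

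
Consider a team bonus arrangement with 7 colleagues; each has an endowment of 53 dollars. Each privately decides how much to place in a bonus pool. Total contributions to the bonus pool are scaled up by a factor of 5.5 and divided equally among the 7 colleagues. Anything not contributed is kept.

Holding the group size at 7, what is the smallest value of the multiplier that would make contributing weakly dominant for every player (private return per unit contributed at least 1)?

A contributed unit returns (multiplier)/7 to its contributor.
This reaches 1 exactly when the multiplier is 7.

7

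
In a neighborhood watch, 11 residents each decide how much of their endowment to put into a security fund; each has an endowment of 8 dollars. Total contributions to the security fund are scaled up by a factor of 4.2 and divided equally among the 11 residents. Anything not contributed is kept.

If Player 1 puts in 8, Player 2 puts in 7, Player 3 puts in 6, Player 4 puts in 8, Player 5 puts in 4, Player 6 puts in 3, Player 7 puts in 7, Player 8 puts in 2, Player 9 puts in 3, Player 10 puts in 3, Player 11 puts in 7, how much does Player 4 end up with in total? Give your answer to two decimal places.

Total contributed: 8 + 7 + 6 + 8 + 4 + 3 + 7 + 2 + 3 + 3 + 7 = 58.
Each receives 4.2 × 58 / 11 = 22.15 from the security fund.
Player 4 keeps 8 − 8 = 0, so Player 4's payoff is 0 + 22.15 = 22.15.

22.15 dollars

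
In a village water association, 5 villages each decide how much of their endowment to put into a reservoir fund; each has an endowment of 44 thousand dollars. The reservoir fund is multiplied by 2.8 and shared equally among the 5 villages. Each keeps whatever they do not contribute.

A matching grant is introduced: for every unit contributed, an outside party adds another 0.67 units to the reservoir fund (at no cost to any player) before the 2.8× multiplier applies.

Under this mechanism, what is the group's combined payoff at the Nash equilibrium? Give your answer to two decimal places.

With the mechanism, a contributed unit returns 2.8 × 1.67 / 5 = 0.9352 per unit of net cost — still below 1 — so contributing 0 remains dominant for every player.
Everyone keeps their endowment and the group total is 5 × 44 = 220.

220.00 thousand dollars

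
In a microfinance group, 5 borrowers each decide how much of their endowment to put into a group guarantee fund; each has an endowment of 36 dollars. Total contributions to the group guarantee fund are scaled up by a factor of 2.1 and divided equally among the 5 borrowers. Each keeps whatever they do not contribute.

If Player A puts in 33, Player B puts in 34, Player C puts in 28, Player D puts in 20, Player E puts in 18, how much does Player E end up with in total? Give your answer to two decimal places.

73.86 dollars

Total contributed: 33 + 34 + 28 + 20 + 18 = 133.
Each receives 2.1 × 133 / 5 = 55.86 from the group guarantee fund.
Player E keeps 36 − 18 = 18, so Player E's payoff is 18 + 55.86 = 73.86.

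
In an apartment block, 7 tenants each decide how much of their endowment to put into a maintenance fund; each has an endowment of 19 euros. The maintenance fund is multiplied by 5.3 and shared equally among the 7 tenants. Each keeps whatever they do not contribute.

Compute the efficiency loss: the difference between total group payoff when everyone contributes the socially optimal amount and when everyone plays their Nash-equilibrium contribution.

Each contributed unit returns 5.3/7 = 0.7571 to its contributor — below 1 — so contributing 0 is dominant for every player. At the Nash equilibrium everyone keeps their 19, and the group total is 7 × 19 = 133.
Each contributed unit returns 5.300 to the group as a whole (0.7571 to each of 7 players), which exceeds 1, so the social optimum is full contribution: group total = 5.300 × 133 = 704.90.
Efficiency loss = 704.90 − 133 = 571.90.

571.90 euros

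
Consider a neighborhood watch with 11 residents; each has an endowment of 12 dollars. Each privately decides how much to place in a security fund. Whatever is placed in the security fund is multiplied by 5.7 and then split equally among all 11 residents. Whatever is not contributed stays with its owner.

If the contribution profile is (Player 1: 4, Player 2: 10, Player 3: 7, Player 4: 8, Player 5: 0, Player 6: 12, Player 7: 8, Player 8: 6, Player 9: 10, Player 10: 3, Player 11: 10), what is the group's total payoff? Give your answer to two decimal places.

Total contributed: 4 + 10 + 7 + 8 + 0 + 12 + 8 + 6 + 10 + 3 + 10 = 78; total kept: 11 × 12 − 78 = 54.
The security fund pays out 5.7 × 78 = 444.60 in aggregate.
Group total = 54 + 444.60 = 498.60.

498.60 dollars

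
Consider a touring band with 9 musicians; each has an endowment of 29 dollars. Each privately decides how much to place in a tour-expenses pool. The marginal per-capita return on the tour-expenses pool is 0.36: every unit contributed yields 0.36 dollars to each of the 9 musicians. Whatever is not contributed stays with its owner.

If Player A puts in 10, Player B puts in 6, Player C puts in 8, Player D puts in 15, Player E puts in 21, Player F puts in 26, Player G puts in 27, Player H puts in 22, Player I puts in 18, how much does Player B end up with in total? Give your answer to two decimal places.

Total contributed: 10 + 6 + 8 + 15 + 21 + 26 + 27 + 22 + 18 = 153.
Each receives 0.36 × 153 = 55.08 from the tour-expenses pool.
Player B keeps 29 − 6 = 23, so Player B's payoff is 23 + 55.08 = 78.08.

78.08 dollars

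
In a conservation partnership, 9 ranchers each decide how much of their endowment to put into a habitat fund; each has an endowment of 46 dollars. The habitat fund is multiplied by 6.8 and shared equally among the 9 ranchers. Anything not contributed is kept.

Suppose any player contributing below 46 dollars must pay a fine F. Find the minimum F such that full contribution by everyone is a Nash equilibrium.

Given the others contribute fully, the best deviation is to contribute 0 (any partial contribution still incurs the fine and gives up units whose private return 0.7556 is below 1).
Deviating from 46 to 0 saves 46 dollars but forfeits the deviator's share of the drop in the habitat fund: 6.8/9 × 46 = 34.76.
So the deviation gain is 46 − 34.76 = 11.24, and the fine must be at least 11.24 dollars to wipe it out.

11.24 dollars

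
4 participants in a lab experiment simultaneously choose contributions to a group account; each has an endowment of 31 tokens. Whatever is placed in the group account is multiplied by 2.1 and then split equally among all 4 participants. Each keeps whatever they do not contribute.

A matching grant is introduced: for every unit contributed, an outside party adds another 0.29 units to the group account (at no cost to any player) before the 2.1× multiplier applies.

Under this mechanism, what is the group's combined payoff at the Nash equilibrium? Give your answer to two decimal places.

124.00 tokens

The effective private return is 2.1 × 1.29 / 4 = 0.6773, which is still under 1, so the mechanism doesn't change anyone's dominant strategy: zero contribution.
Everyone keeps their endowment and the group total is 4 × 31 = 124.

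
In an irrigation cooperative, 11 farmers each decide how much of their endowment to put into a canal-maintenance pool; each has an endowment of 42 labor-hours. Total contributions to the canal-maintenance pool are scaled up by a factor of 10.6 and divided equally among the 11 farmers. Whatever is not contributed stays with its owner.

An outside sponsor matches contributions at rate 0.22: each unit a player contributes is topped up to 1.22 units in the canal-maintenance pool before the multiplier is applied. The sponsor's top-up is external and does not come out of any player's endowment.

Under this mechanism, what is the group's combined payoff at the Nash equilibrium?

With the mechanism, a contributed unit returns 10.6 × 1.22 / 11 = 1.1756 per unit of net cost to the contributor — now above 1 — so contributing fully is weakly dominant for every player.
At the Nash equilibrium everyone contributes 42. Group total payoff = 10.6 × 1.22 × 462 = 5974.58.

5974.58 labor-hours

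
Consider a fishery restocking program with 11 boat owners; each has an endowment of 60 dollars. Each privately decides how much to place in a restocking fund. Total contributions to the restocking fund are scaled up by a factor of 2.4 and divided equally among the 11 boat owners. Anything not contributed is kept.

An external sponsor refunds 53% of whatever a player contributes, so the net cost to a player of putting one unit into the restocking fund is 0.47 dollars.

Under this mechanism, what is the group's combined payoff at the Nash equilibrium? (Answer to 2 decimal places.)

660.00 dollars

With the mechanism, a contributed unit returns (2.4/11) / 0.47 = 0.4642 per unit of net cost — still below 1 — so contributing 0 remains dominant for every player.
Everyone keeps their endowment and the group total is 11 × 60 = 660.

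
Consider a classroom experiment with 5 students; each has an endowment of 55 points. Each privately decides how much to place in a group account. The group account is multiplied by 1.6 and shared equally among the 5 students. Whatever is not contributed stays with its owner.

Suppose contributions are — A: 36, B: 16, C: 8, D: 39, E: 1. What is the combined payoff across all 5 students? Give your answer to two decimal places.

Total contributed: 36 + 16 + 8 + 39 + 1 = 100; total kept: 5 × 55 − 100 = 175.
The group account pays out 1.6 × 100 = 160.00 in aggregate.
Group total = 175 + 160.00 = 335.00.

335.00 points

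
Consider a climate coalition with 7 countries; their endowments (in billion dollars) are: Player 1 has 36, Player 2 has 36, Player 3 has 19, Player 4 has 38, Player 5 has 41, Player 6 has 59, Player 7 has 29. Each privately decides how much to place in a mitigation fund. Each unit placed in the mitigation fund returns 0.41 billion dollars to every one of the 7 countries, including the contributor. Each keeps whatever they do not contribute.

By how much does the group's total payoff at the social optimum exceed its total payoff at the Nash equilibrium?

The private return per contributed unit is 0.41 < 1 for everyone, so the Nash equilibrium is zero contribution and the group total is Σ E_j = 36 + 36 + 19 + 38 + 41 + 59 + 29 = 258.
Each contributed unit returns 2.870 to the group, so the social optimum is full contribution by everyone: group total = 2.870 × 258 = 740.46.
Efficiency loss = (2.870 − 1) × 258 = 482.46.

482.46 billion dollars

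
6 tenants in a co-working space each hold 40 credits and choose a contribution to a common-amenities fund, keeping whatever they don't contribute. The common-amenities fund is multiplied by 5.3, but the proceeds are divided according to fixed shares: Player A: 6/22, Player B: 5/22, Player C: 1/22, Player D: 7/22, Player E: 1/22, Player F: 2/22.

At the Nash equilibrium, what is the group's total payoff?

Each unit j contributes comes back to j as 5.3 × (j's share), so j prefers to contribute only if that share exceeds 1/5.3 = 0.1887; otherwise keeping the unit dominates.
Player A, Player B and Player D clear that bar, contributing 40 each; the remaining 3 contribute 0. Total contributed: 120.
The common-amenities fund pays out 5.3 × 120 = 636.00 in total (split across the unequal shares, but the aggregate is all that matters for the group sum).
The 3 free-riders keep 40 each, adding 120. Group total = 120 + 636.00 = 756.00.

756.00 credits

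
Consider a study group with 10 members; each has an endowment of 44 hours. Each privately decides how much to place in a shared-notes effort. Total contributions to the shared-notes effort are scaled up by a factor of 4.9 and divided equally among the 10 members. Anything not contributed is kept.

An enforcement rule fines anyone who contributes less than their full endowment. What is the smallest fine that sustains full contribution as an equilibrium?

Given the others contribute fully, the best deviation is to contribute 0 (any partial contribution still incurs the fine and gives up units whose private return 0.4900 is below 1).
Deviating from 44 to 0 saves 44 hours but forfeits the deviator's share of the drop in the shared-notes effort: 4.9/10 × 44 = 21.56.
So the deviation gain is 44 − 21.56 = 22.44, and the fine must be at least 22.44 hours to wipe it out.

22.44 hours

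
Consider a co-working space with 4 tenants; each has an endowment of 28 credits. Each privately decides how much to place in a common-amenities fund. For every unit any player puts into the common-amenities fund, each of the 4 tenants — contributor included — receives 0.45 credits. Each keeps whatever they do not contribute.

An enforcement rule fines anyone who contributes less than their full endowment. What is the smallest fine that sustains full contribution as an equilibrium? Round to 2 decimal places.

Given the others contribute fully, the best deviation is to contribute 0 (any partial contribution still incurs the fine and gives up units whose private return 0.45 is below 1).
Deviating from 28 to 0 saves 28 credits but forfeits the deviator's share of the drop in the common-amenities fund: 0.45 × 28 = 12.60.
So the deviation gain is 28 − 12.60 = 15.40, and the fine must be at least 15.40 credits to wipe it out.

15.40 credits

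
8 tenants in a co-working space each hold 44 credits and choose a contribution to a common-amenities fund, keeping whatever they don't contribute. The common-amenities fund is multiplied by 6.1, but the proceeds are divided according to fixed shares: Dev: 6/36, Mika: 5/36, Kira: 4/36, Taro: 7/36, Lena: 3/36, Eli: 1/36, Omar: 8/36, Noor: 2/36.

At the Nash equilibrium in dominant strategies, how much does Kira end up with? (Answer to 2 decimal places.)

For player j, contributing a unit is worthwhile iff 6.1 × (j's share) ≥ 1, i.e. iff j's share is at least 0.1639.
Dev, Taro and Omar clear that bar, contributing 44 each; the remaining 5 contribute 0. Total contributed: 132.
Kira keeps 44 and receives 6.1 × 132 × 4/36 = 89.47 from the common-amenities fund, for a payoff of 133.47.

133.47 credits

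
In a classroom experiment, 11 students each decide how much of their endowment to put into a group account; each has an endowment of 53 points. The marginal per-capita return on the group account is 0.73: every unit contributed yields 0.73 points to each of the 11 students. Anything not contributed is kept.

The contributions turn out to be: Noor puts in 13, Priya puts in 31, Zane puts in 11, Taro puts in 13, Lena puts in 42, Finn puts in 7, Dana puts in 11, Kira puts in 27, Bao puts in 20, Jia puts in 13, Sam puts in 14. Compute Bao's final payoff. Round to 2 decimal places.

180.46 points

Total contributed: 13 + 31 + 11 + 13 + 42 + 7 + 11 + 27 + 20 + 13 + 14 = 202.
Each receives 0.73 × 202 = 147.46 from the group account.
Bao keeps 53 − 20 = 33, so Bao's payoff is 33 + 147.46 = 180.46.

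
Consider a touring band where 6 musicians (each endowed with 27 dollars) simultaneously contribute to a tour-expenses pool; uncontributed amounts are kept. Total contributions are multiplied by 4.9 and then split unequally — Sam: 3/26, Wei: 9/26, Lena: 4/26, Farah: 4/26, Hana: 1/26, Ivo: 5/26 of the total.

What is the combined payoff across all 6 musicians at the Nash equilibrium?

267.30 dollars

A player with share s gets back 4.9·s per unit contributed, so full contribution is dominant for anyone with s > 1/4.9 = 0.2041 and zero contribution is dominant for anyone below.
Only Wei (9/26) clears that bar, contributing 27; the remaining 5 contribute 0. Total contributed: 27.
The tour-expenses pool pays out 4.9 × 27 = 132.30 in total (split across the unequal shares, but the aggregate is all that matters for the group sum).
The 5 free-riders keep 27 each, adding 135. Group total = 135 + 132.30 = 267.30.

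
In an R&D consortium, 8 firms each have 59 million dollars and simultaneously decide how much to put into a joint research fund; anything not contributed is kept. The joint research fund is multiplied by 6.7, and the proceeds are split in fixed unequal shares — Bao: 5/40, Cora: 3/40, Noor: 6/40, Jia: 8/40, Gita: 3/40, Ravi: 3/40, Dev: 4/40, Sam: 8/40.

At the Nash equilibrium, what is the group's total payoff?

1480.90 million dollars

For player j, contributing a unit is worthwhile iff 6.7 × (j's share) ≥ 1, i.e. iff j's share is at least 0.1493.
The shares above 0.1493 belong to Noor, Jia and Sam, contributing 59 each; the remaining 5 contribute 0. Total contributed: 177.
The joint research fund pays out 6.7 × 177 = 1185.90 in total (split across the unequal shares, but the aggregate is all that matters for the group sum).
The 5 free-riders keep 59 each, adding 295. Group total = 295 + 1185.90 = 1480.90.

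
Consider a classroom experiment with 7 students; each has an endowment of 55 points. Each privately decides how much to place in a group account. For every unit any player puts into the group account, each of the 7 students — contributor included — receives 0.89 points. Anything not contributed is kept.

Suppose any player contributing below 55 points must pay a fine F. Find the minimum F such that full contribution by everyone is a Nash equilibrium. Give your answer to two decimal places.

Given the others contribute fully, the best deviation is to contribute 0 (any partial contribution still incurs the fine and gives up units whose private return 0.89 is below 1).
Deviating from 55 to 0 saves 55 points but forfeits the deviator's share of the drop in the group account: 0.89 × 55 = 48.95.
So the deviation gain is 55 − 48.95 = 6.05, and the fine must be at least 6.05 points to wipe it out.

6.05 points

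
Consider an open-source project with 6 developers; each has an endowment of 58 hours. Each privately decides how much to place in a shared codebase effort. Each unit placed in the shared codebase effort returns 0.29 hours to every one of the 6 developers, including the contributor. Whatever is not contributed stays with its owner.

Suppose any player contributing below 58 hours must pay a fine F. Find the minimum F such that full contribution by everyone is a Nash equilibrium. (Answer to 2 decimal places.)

41.18 hours

Given the others contribute fully, the best deviation is to contribute 0 (any partial contribution still incurs the fine and gives up units whose private return 0.29 is below 1).
Deviating from 58 to 0 saves 58 hours but forfeits the deviator's share of the drop in the shared codebase effort: 0.29 × 58 = 16.82.
So the deviation gain is 58 − 16.82 = 41.18, and the fine must be at least 41.18 hours to wipe it out.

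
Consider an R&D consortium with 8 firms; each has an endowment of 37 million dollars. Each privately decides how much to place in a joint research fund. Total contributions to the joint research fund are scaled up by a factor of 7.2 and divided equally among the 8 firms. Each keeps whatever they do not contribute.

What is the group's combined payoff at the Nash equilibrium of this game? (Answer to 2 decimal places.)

Each contributed unit returns 7.2/8 = 0.9000 to its contributor — below 1 — so contributing 0 is dominant for every player. At the Nash equilibrium everyone keeps their 37, and the group total is 8 × 37 = 296.

296.00 million dollars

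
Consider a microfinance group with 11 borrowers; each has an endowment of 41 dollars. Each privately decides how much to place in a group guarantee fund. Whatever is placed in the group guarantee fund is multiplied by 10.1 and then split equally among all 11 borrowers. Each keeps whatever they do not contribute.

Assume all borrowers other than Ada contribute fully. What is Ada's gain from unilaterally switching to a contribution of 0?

Switching from a contribution of 41 to 0 lets Ada keep an extra 41 dollars, but lowers the group guarantee fund by 41, which costs Ada their own share of that drop: 10.1/11 × 41 = 37.65.
Net gain = 41 − 37.65 = 3.35. The private return per contributed unit (0.9182) is below 1, so free-riding is indeed the best response regardless of what the others do.

3.35 dollars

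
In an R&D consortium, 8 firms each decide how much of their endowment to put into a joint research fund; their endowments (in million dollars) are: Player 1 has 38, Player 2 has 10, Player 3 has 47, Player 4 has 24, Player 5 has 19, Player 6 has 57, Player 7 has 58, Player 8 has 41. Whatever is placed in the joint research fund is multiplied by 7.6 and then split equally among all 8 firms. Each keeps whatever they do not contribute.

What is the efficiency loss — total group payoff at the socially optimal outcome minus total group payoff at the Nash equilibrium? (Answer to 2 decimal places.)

1940.40 million dollars

The private return per contributed unit is 7.6/8 = 0.9500 < 1 for every player regardless of endowment, so the Nash equilibrium is zero contribution and the group total is Σ E_j = 38 + 10 + 47 + 24 + 19 + 57 + 58 + 41 = 294.
Each contributed unit returns 7.600 to the group, so the social optimum is full contribution by everyone: group total = 7.600 × 294 = 2234.40.
Efficiency loss = (7.600 − 1) × 294 = 1940.40.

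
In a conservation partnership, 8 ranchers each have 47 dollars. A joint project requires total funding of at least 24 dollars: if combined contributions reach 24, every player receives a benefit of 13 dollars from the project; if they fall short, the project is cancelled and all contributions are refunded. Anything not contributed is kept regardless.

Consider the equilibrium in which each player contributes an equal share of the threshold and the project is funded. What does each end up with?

57 dollars

Equal share of the threshold: 24/8 = 3.
At this profile no one gains by cutting their contribution: any cut drops the total below 24, the project is cancelled, contributions are refunded, and the deviator ends with 47, which is less than 47 − 3 + 13 = 57. Contributing more than 3 just wastes the excess. So contributing exactly 3 is a best response.
Each player's payoff: 47 − 3 + 13 = 57.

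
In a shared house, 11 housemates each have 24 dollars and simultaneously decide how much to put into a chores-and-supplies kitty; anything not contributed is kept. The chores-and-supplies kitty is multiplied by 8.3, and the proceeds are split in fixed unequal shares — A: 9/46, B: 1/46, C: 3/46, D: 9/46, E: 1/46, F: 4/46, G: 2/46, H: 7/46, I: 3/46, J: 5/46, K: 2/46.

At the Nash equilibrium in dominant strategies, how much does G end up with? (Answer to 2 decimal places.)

49.98 dollars

Player j's private return per contributed unit is 8.3 × (j's share). Contributing is weakly dominant for j when that share is at least 1/8.3 = 0.1205, and contributing 0 is dominant otherwise.
A, D and H are above the threshold, contributing 24 each; the remaining 8 contribute 0. Total contributed: 72.
G keeps 24 and receives 8.3 × 72 × 2/46 = 25.98 from the chores-and-supplies kitty, for a payoff of 49.98.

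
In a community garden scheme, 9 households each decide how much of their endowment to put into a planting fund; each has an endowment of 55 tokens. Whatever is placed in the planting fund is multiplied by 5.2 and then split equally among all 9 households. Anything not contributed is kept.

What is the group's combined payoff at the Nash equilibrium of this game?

495.00 tokens

Each contributed unit returns 5.2/9 = 0.5778 to its contributor — below 1 — so contributing 0 is dominant for every player. At the Nash equilibrium everyone keeps their 55, and the group total is 9 × 55 = 495.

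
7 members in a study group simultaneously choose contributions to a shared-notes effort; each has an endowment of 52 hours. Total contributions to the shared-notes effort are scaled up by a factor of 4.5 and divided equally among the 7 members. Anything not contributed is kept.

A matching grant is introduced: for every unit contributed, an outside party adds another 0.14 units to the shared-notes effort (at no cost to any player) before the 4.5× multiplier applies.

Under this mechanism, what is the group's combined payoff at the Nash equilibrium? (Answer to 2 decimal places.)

364.00 hours

Even with the mechanism, each unit contributed returns only 4.5 × 1.14 / 7 = 0.7329 per unit of net cost, so contributing nothing is still dominant.
Everyone keeps their endowment and the group total is 7 × 52 = 364.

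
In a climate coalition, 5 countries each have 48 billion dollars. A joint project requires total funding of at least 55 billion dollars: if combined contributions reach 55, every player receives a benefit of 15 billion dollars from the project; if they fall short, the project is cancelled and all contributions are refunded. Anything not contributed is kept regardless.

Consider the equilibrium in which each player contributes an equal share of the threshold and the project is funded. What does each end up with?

Equal share of the threshold: 55/5 = 11.
At this profile no one gains by cutting their contribution: any cut drops the total below 55, the project is cancelled, contributions are refunded, and the deviator ends with 48, which is less than 48 − 11 + 15 = 52. Contributing more than 11 just wastes the excess. So contributing exactly 11 is a best response.
Each player's payoff: 48 − 11 + 15 = 52.

52 billion dollars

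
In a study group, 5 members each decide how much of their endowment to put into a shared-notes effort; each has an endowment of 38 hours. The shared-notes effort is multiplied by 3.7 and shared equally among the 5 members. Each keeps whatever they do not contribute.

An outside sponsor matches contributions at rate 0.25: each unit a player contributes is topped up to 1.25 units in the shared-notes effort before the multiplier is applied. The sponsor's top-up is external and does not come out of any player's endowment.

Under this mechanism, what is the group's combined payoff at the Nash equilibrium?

190.00 hours

Even with the mechanism, each unit contributed returns only 3.7 × 1.25 / 5 = 0.9250 per unit of net cost, so contributing nothing is still dominant.
At the Nash equilibrium no one contributes; group total payoff = 5 × 38 = 190.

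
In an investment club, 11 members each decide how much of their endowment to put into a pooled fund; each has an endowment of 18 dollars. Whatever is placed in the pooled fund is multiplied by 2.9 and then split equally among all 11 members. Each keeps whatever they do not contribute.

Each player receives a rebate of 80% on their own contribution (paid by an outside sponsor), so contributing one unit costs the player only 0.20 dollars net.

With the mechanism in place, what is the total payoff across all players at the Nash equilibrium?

The effective private return per unit is now (2.9/11) / 0.20 = 1.3182 > 1, so every player's dominant strategy flips to full contribution.
At the Nash equilibrium everyone contributes 18. Group total payoff = 11 × (18 × 0.80 + 2.9 × 18) = 732.60.

732.60 dollars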